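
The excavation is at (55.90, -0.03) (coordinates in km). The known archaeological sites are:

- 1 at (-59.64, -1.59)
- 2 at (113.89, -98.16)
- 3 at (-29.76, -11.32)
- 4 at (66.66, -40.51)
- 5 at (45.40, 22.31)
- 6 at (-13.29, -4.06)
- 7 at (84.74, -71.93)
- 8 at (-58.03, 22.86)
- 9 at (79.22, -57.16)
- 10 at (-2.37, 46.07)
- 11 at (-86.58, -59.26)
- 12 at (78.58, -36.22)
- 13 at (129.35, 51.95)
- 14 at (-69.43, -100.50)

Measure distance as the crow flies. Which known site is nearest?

5

Distances from (55.90, -0.03):
1: √((-115.54)² + (-1.56)²) = √(13349.4916 + 2.4336) = 115.55 km
2: √((57.99)² + (-98.13)²) = √(3362.8401 + 9629.4969) = 113.98 km
3: √((-85.66)² + (-11.29)²) = √(7337.6356 + 127.4641) = 86.40 km
4: √((10.76)² + (-40.48)²) = √(115.7776 + 1638.6304) = 41.89 km
5: √((-10.50)² + (22.34)²) = √(110.2500 + 499.0756) = 24.68 km
6: √((-69.19)² + (-4.03)²) = √(4787.2561 + 16.2409) = 69.31 km
7: √((28.84)² + (-71.90)²) = √(831.7456 + 5169.6100) = 77.47 km
8: √((-113.93)² + (22.89)²) = √(12980.0449 + 523.9521) = 116.21 km
9: √((23.32)² + (-57.13)²) = √(543.8224 + 3263.8369) = 61.71 km
10: √((-58.27)² + (46.10)²) = √(3395.3929 + 2125.2100) = 74.30 km
11: √((-142.48)² + (-59.23)²) = √(20300.5504 + 3508.1929) = 154.30 km
12: √((22.68)² + (-36.19)²) = √(514.3824 + 1309.7161) = 42.71 km
13: √((73.45)² + (51.98)²) = √(5394.9025 + 2701.9204) = 89.98 km
14: √((-125.33)² + (-100.47)²) = √(15707.6089 + 10094.2209) = 160.63 km
Minimum: 5 at 24.68 km.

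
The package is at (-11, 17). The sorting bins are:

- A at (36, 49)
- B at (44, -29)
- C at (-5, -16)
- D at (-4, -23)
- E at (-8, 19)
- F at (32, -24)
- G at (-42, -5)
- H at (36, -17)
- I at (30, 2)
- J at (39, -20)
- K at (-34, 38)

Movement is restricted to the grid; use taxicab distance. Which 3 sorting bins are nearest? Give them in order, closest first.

Distances from (-11, 17):
A: 79
B: 101
C: 39
D: 47
E: 5
F: 84
G: 53
H: 81
I: 56
J: 87
K: 44
Sorted: E (5) < C (39) < K (44) < D (47) < G (53) < …

E, C, K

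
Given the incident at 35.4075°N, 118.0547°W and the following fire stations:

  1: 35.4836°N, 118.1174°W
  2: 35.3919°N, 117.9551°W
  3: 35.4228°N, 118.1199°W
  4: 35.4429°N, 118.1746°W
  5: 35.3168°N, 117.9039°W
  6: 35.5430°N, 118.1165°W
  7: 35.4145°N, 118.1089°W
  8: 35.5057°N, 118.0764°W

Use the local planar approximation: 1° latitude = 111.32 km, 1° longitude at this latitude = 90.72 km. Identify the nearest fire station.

7

Distances from 35.4075°N, 118.0547°W:
1: √((0.0761·111.32)² + (-0.0627·90.72)²) = √(71.765499 + 32.354982) = 10.2039 km
2: √((-0.0156·111.32)² + (0.0996·90.72)²) = √(3.015752 + 81.644091) = 9.2011 km
3: √((0.0153·111.32)² + (-0.0652·90.72)²) = √(2.900877 + 34.986563) = 6.1553 km
4: √((0.0354·111.32)² + (-0.1199·90.72)²) = √(15.529337 + 118.316264) = 11.5692 km
5: √((-0.0907·111.32)² + (0.1508·90.72)²) = √(101.943836 + 187.158160) = 17.0030 km
6: √((0.1355·111.32)² + (-0.0618·90.72)²) = √(227.522832 + 31.432797) = 16.0921 km
7: √((0.0070·111.32)² + (-0.0542·90.72)²) = √(0.607215 + 24.177125) = 4.9784 km
8: √((0.0982·111.32)² + (-0.0217·90.72)²) = √(119.500403 + 3.875480) = 11.1075 km
Minimum: 7 at 4.9784 km.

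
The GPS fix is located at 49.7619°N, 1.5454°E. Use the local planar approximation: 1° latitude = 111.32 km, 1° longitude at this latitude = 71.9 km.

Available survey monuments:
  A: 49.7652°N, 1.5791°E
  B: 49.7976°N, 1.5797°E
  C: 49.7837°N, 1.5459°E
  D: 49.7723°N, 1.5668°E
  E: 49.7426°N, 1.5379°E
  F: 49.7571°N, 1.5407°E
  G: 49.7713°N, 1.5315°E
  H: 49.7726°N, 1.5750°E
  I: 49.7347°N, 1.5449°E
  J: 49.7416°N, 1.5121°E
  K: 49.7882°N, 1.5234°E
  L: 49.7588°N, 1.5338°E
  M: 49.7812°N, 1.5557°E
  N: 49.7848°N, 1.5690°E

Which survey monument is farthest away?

B

Distances from 49.7619°N, 1.5454°E:
A: √((0.0033·111.32)² + (0.0337·71.9)²) = √(0.134950 + 5.871074) = 2.4507 km
B: √((0.0357·111.32)² + (0.0343·71.9)²) = √(15.793662 + 6.081994) = 4.6771 km
C: √((0.0218·111.32)² + (0.0005·71.9)²) = √(5.889242 + 0.001292) = 2.4270 km
D: √((0.0104·111.32)² + (0.0214·71.9)²) = √(1.340334 + 2.367475) = 1.9256 km
E: √((-0.0193·111.32)² + (-0.0075·71.9)²) = √(4.615949 + 0.290791) = 2.2151 km
F: √((-0.0048·111.32)² + (-0.0047·71.9)²) = √(0.285515 + 0.114197) = 0.6322 km
G: √((0.0094·111.32)² + (-0.0139·71.9)²) = √(1.094970 + 0.998820) = 1.4470 km
H: √((0.0107·111.32)² + (0.0296·71.9)²) = √(1.418776 + 4.529405) = 2.4389 km
I: √((-0.0272·111.32)² + (-0.0005·71.9)²) = √(9.168203 + 0.001292) = 3.0281 km
J: √((-0.0203·111.32)² + (-0.0333·71.9)²) = √(5.106678 + 5.732529) = 3.2923 km
K: √((0.0263·111.32)² + (-0.0220·71.9)²) = √(8.571521 + 2.502091) = 3.3277 km
L: √((-0.0031·111.32)² + (-0.0116·71.9)²) = √(0.119088 + 0.695623) = 0.9026 km
M: √((0.0193·111.32)² + (0.0103·71.9)²) = √(4.615949 + 0.548444) = 2.2725 km
N: √((0.0229·111.32)² + (0.0236·71.9)²) = √(6.498563 + 2.879266) = 3.0623 km
Maximum: B at 4.6771 km.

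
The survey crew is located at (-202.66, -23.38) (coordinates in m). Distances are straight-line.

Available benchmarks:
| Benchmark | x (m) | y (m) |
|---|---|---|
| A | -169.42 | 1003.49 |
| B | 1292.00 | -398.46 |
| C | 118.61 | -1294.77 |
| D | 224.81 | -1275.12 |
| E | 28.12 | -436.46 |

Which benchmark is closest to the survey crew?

Distances from (-202.66, -23.38):
A: √((33.24)² + (1026.87)²) = √(1104.8976 + 1054461.9969) = 1027.41 m
B: √((1494.66)² + (-375.08)²) = √(2234008.5156 + 140685.0064) = 1541.00 m
C: √((321.27)² + (-1271.39)²) = √(103214.4129 + 1616432.5321) = 1311.35 m
D: √((427.47)² + (-1251.74)²) = √(182730.6009 + 1566853.0276) = 1322.72 m
E: √((230.78)² + (-413.08)²) = √(53259.4084 + 170635.0864) = 473.17 m
Minimum: E at 473.17 m.

E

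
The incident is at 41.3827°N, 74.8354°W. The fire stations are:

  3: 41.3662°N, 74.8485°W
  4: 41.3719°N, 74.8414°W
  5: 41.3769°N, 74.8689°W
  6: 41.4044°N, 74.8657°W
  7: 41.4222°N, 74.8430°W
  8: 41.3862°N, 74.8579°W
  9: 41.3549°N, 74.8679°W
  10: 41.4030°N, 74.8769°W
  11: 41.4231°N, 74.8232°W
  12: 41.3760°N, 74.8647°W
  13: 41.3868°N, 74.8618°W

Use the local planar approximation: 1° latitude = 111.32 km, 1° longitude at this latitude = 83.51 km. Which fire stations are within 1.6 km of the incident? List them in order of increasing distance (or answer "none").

4

Distances from 41.3827°N, 74.8354°W:
3: √((-0.0165·111.32)² + (-0.0131·83.51)²) = √(3.373761 + 1.196794) = 2.1379 km
4: √((-0.0108·111.32)² + (-0.0060·83.51)²) = √(1.445419 + 0.251061) = 1.3025 km
5: √((-0.0058·111.32)² + (-0.0335·83.51)²) = √(0.416872 + 7.826482) = 2.8711 km
6: √((0.0217·111.32)² + (-0.0303·83.51)²) = √(5.835336 + 6.402686) = 3.4983 km
7: √((0.0395·111.32)² + (-0.0076·83.51)²) = √(19.334840 + 0.402814) = 4.4427 km
8: √((0.0035·111.32)² + (-0.0225·83.51)²) = √(0.151804 + 3.530547) = 1.9189 km
9: √((-0.0278·111.32)² + (-0.0325·83.51)²) = √(9.577143 + 7.366203) = 4.1162 km
10: √((0.0203·111.32)² + (-0.0415·83.51)²) = √(5.106678 + 12.010834) = 4.1373 km
11: √((0.0404·111.32)² + (0.0122·83.51)²) = √(20.225959 + 1.037998) = 4.6113 km
12: √((-0.0067·111.32)² + (-0.0293·83.51)²) = √(0.556283 + 5.987041) = 2.5580 km
13: √((0.0041·111.32)² + (-0.0264·83.51)²) = √(0.208312 + 4.860543) = 2.2514 km
Threshold 1.6 km: 4 (1.3025 km) is within range.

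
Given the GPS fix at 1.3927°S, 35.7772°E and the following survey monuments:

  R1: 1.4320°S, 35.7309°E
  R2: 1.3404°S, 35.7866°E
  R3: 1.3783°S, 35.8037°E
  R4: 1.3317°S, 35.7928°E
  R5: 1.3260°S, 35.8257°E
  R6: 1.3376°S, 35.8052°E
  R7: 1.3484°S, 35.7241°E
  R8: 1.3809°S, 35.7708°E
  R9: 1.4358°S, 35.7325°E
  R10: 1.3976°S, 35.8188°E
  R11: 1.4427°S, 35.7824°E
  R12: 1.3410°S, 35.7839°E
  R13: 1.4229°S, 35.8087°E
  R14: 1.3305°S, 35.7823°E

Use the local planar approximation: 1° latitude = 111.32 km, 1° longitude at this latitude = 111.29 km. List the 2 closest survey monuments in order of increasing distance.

Distances from 1.3927°S, 35.7772°E:
R1: √((-0.0393·111.32)² + (-0.0463·111.29)²) = √(19.139540 + 26.550596) = 6.7594 km
R2: √((0.0523·111.32)² + (0.0094·111.29)²) = √(33.896103 + 1.094380) = 5.9153 km
R3: √((0.0144·111.32)² + (0.0265·111.29)²) = √(2.569635 + 8.697692) = 3.3567 km
R4: √((0.0610·111.32)² + (0.0156·111.29)²) = √(46.111162 + 3.014127) = 7.0089 km
R5: √((0.0667·111.32)² + (0.0485·111.29)²) = √(55.131278 + 29.133708) = 9.1796 km
R6: √((0.0551·111.32)² + (0.0280·111.29)²) = √(37.622668 + 9.710204) = 6.8799 km
R7: √((0.0443·111.32)² + (-0.0531·111.29)²) = √(24.319456 + 34.922178) = 7.6969 km
R8: √((0.0118·111.32)² + (-0.0064·111.29)²) = √(1.725482 + 0.507309) = 1.4943 km
R9: √((-0.0431·111.32)² + (-0.0447·111.29)²) = √(23.019768 + 24.747272) = 6.9114 km
R10: √((-0.0049·111.32)² + (0.0416·111.29)²) = √(0.297535 + 21.433789) = 4.6617 km
R11: √((-0.0500·111.32)² + (0.0052·111.29)²) = √(30.980356 + 0.334903) = 5.5960 km
R12: √((0.0517·111.32)² + (0.0067·111.29)²) = √(33.122833 + 0.555983) = 5.8033 km
R13: √((-0.0302·111.32)² + (0.0315·111.29)²) = √(11.302130 + 12.289477) = 4.8571 km
R14: √((0.0622·111.32)² + (0.0051·111.29)²) = √(47.943216 + 0.322146) = 6.9473 km
Sorted: R8 (1.4943 km) < R3 (3.3567 km) < R10 (4.6617 km) < R13 (4.8571 km) < …

R8, R3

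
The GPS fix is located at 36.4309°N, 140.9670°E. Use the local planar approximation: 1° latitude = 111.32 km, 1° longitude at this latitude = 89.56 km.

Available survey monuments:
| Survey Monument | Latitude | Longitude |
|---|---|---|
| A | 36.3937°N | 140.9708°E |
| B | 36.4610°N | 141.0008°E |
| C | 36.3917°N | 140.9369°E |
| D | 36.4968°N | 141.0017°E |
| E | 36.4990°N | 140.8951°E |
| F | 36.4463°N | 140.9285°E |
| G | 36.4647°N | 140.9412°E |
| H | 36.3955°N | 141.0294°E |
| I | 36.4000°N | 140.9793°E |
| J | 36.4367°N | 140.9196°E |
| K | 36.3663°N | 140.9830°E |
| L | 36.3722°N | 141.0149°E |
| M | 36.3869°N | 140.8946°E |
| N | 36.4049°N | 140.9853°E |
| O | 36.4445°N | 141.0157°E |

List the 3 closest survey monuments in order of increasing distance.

N, I, F

Distances from 36.4309°N, 140.9670°E:
A: 4.1551 km
B: 4.5156 km
C: 5.1293 km
D: 7.9671 km
E: 9.9466 km
F: 3.8507 km
G: 4.4155 km
H: 6.8382 km
I: 3.6119 km
J: 4.2940 km
K: 7.3327 km
L: 7.8168 km
M: 8.1262 km
N: 3.3261 km
O: 4.6169 km
Sorted: N (3.3261 km) < I (3.6119 km) < F (3.8507 km) < A (4.1551 km) < J (4.2940 km) < …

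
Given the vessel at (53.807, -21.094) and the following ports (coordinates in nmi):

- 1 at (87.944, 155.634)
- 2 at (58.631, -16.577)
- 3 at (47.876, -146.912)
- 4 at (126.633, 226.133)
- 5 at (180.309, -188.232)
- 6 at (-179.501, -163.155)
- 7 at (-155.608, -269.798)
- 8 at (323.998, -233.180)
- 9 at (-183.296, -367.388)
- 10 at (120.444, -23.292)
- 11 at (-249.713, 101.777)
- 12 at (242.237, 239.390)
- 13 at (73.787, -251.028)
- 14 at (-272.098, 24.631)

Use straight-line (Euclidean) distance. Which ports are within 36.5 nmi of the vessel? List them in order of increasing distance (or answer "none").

2

Distances from (53.807, -21.094):
1: √((34.137)² + (176.728)²) = √(1165.33477 + 31232.78598) = 179.995 nmi
2: √((4.824)² + (4.517)²) = √(23.27098 + 20.40329) = 6.609 nmi
3: √((-5.931)² + (-125.818)²) = √(35.17676 + 15830.16912) = 125.958 nmi
4: √((72.826)² + (247.227)²) = √(5303.62628 + 61121.18953) = 257.730 nmi
5: √((126.502)² + (-167.138)²) = √(16002.75600 + 27935.11104) = 209.614 nmi
6: √((-233.308)² + (-142.061)²) = √(54432.62286 + 20181.32772) = 273.156 nmi
7: √((-209.415)² + (-248.704)²) = √(43854.64223 + 61853.67962) = 325.128 nmi
8: √((270.191)² + (-212.086)²) = √(73003.17648 + 44980.47140) = 343.487 nmi
9: √((-237.103)² + (-346.294)²) = √(56217.83261 + 119919.53444) = 419.687 nmi
10: √((66.637)² + (-2.198)²) = √(4440.48977 + 4.83120) = 66.673 nmi
11: √((-303.520)² + (122.871)²) = √(92124.39040 + 15097.28264) = 327.447 nmi
12: √((188.430)² + (260.484)²) = √(35505.86490 + 67851.91426) = 321.493 nmi
13: √((19.980)² + (-229.934)²) = √(399.20040 + 52869.64436) = 230.800 nmi
14: √((-325.905)² + (45.725)²) = √(106214.06903 + 2090.77563) = 329.097 nmi
Threshold 36.5 nmi: 2 (6.609 nmi) is within range.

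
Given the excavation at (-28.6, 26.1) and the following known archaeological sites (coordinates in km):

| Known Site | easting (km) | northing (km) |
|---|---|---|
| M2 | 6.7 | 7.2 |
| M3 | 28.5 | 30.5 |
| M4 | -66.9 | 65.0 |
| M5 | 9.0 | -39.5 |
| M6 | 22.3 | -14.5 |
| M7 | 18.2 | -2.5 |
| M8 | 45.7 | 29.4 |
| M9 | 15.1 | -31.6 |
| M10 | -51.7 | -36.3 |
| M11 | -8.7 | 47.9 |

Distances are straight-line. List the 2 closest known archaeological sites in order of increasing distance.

Distances from (-28.6, 26.1):
M2: 40.0 km
M3: 57.3 km
M4: 54.6 km
M5: 75.6 km
M6: 65.1 km
M7: 54.8 km
M8: 74.4 km
M9: 72.4 km
M10: 66.5 km
M11: 29.5 km
Sorted: M11 (29.5 km) < M2 (40.0 km) < M4 (54.6 km) < M7 (54.8 km) < …

M11, M2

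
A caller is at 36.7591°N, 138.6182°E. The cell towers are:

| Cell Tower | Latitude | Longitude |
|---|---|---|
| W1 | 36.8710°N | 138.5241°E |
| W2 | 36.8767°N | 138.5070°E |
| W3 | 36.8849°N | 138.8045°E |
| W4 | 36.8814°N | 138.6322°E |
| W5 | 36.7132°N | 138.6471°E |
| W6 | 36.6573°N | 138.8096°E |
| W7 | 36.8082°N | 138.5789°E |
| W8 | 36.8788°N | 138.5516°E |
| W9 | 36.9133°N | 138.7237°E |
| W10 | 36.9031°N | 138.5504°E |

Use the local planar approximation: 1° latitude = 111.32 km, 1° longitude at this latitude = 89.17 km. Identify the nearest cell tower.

Distances from 36.7591°N, 138.6182°E:
W1: √((0.1119·111.32)² + (-0.0941·89.17)²) = √(155.169574 + 70.407152) = 15.0192 km
W2: √((0.1176·111.32)² + (-0.1112·89.17)²) = √(171.380355 + 98.321186) = 16.4226 km
W3: √((0.1258·111.32)² + (0.1863·89.17)²) = √(196.113584 + 275.970870) = 21.7275 km
W4: √((0.1223·111.32)² + (0.0140·89.17)²) = √(185.352868 + 1.558453) = 13.6716 km
W5: √((-0.0459·111.32)² + (0.0289·89.17)²) = √(26.107890 + 6.640996) = 5.7227 km
W6: √((-0.1018·111.32)² + (0.1914·89.17)²) = √(128.422746 + 291.287200) = 20.4868 km
W7: √((0.0491·111.32)² + (-0.0393·89.17)²) = √(29.875101 + 12.280686) = 6.4927 km
W8: √((0.1197·111.32)² + (-0.0666·89.17)²) = √(177.555732 + 35.268419) = 14.5885 km
W9: √((0.1542·111.32)² + (0.1055·89.17)²) = √(294.655901 + 88.499833) = 19.5744 km
W10: √((0.1440·111.32)² + (-0.0678·89.17)²) = √(256.963465 + 36.550803) = 17.1323 km
Minimum: W5 at 5.7227 km.

W5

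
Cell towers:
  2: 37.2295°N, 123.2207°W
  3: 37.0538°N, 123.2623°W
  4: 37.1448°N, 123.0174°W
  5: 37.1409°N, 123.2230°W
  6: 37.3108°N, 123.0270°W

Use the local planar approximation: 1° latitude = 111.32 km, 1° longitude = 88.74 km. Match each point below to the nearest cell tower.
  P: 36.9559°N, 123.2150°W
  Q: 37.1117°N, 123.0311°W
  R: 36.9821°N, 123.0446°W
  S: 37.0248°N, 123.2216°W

P→3; Q→4; R→4; S→3

P at 36.9559°N, 123.2150°W:
  2: √((0.2736·111.32)² + (-0.0057·88.74)²) = √(927.638108 + 0.255852) = 30.4614 km
  3: √((0.0979·111.32)² + (-0.0473·88.74)²) = √(118.771374 + 17.618184) = 11.6786 km
  4: √((0.1889·111.32)² + (0.1976·88.74)²) = √(442.191420 + 307.477067) = 27.3801 km
  5: √((0.1850·111.32)² + (-0.0080·88.74)²) = √(424.121074 + 0.503986) = 20.6064 km
  6: √((0.3549·111.32)² + (0.1880·88.74)²) = √(1560.840028 + 278.326493) = 42.8855 km
  → nearest: 3 (11.6786 km)
Q at 37.1117°N, 123.0311°W:
  2: √((0.1178·111.32)² + (-0.1896·88.74)²) = √(171.963777 + 283.084125) = 21.3319 km
  3: √((-0.0579·111.32)² + (-0.2312·88.74)²) = √(41.543542 + 420.934486) = 21.5053 km
  4: √((0.0331·111.32)² + (0.0137·88.74)²) = √(13.576955 + 1.478019) = 3.8801 km
  5: √((0.0292·111.32)² + (-0.1919·88.74)²) = √(10.566036 + 289.993857) = 17.3367 km
  6: √((0.1991·111.32)² + (0.0041·88.74)²) = √(491.234562 + 0.132375) = 22.1668 km
  → nearest: 4 (3.8801 km)
R at 36.9821°N, 123.0446°W:
  2: √((0.2474·111.32)² + (-0.1761·88.74)²) = √(758.482886 + 244.206692) = 31.6653 km
  3: √((0.0717·111.32)² + (-0.2177·88.74)²) = √(63.706641 + 373.212092) = 20.9026 km
  4: √((0.1627·111.32)² + (0.0272·88.74)²) = √(328.035995 + 5.826083) = 18.2719 km
  5: √((0.1588·111.32)² + (-0.1784·88.74)²) = √(312.498107 + 250.627400) = 23.7303 km
  6: √((0.3287·111.32)² + (0.0176·88.74)²) = √(1338.892792 + 2.439294) = 36.6242 km
  → nearest: 4 (18.2719 km)
S at 37.0248°N, 123.2216°W:
  2: √((0.2047·111.32)² + (0.0009·88.74)²) = √(519.256666 + 0.006379) = 22.7873 km
  3: √((0.0290·111.32)² + (-0.0407·88.74)²) = √(10.421792 + 13.044507) = 4.8442 km
  4: √((0.1200·111.32)² + (0.2042·88.74)²) = √(178.446851 + 328.360058) = 22.5124 km
  5: √((0.1161·111.32)² + (-0.0014·88.74)²) = √(167.036290 + 0.015435) = 12.9248 km
  6: √((0.2860·111.32)² + (0.1946·88.74)²) = √(1013.627680 + 298.211592) = 36.2193 km
  → nearest: 3 (4.8442 km)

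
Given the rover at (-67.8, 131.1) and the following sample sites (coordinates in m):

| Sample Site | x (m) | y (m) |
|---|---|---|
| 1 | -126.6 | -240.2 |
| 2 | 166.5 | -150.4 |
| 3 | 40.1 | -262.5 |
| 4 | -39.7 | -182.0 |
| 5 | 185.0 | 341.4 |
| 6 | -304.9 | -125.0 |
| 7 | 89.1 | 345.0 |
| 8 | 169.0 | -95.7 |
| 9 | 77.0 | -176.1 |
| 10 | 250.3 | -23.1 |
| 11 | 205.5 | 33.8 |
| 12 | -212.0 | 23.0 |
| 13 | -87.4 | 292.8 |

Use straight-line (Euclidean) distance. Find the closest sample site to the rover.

13

Distances from (-67.8, 131.1):
1: √((-58.8)² + (-371.3)²) = √(3457.440 + 137863.690) = 375.9 m
2: √((234.3)² + (-281.5)²) = √(54896.490 + 79242.250) = 366.2 m
3: √((107.9)² + (-393.6)²) = √(11642.410 + 154920.960) = 408.1 m
4: √((28.1)² + (-313.1)²) = √(789.610 + 98031.610) = 314.4 m
5: √((252.8)² + (210.3)²) = √(63907.840 + 44226.090) = 328.8 m
6: √((-237.1)² + (-256.1)²) = √(56216.410 + 65587.210) = 349.0 m
7: √((156.9)² + (213.9)²) = √(24617.610 + 45753.210) = 265.3 m
8: √((236.8)² + (-226.8)²) = √(56074.240 + 51438.240) = 327.9 m
9: √((144.8)² + (-307.2)²) = √(20967.040 + 94371.840) = 339.6 m
10: √((318.1)² + (-154.2)²) = √(101187.610 + 23777.640) = 353.5 m
11: √((273.3)² + (-97.3)²) = √(74692.890 + 9467.290) = 290.1 m
12: √((-144.2)² + (-108.1)²) = √(20793.640 + 11685.610) = 180.2 m
13: √((-19.6)² + (161.7)²) = √(384.160 + 26146.890) = 162.9 m
Minimum: 13 at 162.9 m.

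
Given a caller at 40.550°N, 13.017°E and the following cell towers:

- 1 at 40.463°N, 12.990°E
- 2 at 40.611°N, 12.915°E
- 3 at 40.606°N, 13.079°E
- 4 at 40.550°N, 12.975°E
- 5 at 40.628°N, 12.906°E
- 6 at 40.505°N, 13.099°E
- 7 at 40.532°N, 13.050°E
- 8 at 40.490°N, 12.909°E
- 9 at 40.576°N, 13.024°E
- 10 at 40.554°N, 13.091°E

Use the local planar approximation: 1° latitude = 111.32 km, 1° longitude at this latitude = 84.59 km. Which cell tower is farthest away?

Distances from 40.550°N, 13.017°E:
1: 9.951 km
2: 10.980 km
3: 8.147 km
4: 3.553 km
5: 12.789 km
6: 8.556 km
7: 3.436 km
8: 11.317 km
9: 2.954 km
10: 6.275 km
Maximum: 5 at 12.789 km.

5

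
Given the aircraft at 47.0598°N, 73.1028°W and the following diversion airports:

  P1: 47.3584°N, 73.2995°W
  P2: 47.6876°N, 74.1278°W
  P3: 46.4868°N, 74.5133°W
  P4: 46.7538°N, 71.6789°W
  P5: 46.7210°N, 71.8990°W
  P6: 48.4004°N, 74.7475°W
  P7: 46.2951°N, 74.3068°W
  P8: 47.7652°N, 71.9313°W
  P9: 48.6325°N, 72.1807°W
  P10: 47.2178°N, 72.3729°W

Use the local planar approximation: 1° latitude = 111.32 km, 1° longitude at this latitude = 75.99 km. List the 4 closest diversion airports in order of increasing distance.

Distances from 47.0598°N, 73.1028°W:
P1: √((0.2986·111.32)² + (-0.1967·75.99)²) = √(1104.907705 + 223.419774) = 36.4462 km
P2: √((0.6278·111.32)² + (-1.0250·75.99)²) = √(4884.150278 + 6066.813155) = 104.6469 km
P3: √((-0.5730·111.32)² + (-1.4105·75.99)²) = √(4068.699722 + 11488.387347) = 124.7281 km
P4: √((-0.3060·111.32)² + (1.4239·75.99)²) = √(1160.350646 + 11707.707645) = 113.4375 km
P5: √((-0.3388·111.32)² + (1.2038·75.99)²) = √(1422.437518 + 8367.997986) = 98.9466 km
P6: √((1.3406·111.32)² + (-1.6447·75.99)²) = √(22271.261920 + 15620.188620) = 194.6573 km
P7: √((-0.7647·111.32)² + (-1.2040·75.99)²) = √(7246.504658 + 8370.778745) = 124.9691 km
P8: √((0.7054·111.32)² + (1.1715·75.99)²) = √(6166.195727 + 7924.967227) = 118.7062 km
P9: √((1.5727·111.32)² + (0.9221·75.99)²) = √(30650.542724 + 4909.858013) = 188.5747 km
P10: √((0.1580·111.32)² + (0.7299·75.99)²) = √(309.357443 + 3076.377429) = 58.1871 km
Sorted: P1 (36.4462 km) < P10 (58.1871 km) < P5 (98.9466 km) < P2 (104.6469 km) < P4 (113.4375 km) < P8 (118.7062 km) < …

P1, P10, P5, P2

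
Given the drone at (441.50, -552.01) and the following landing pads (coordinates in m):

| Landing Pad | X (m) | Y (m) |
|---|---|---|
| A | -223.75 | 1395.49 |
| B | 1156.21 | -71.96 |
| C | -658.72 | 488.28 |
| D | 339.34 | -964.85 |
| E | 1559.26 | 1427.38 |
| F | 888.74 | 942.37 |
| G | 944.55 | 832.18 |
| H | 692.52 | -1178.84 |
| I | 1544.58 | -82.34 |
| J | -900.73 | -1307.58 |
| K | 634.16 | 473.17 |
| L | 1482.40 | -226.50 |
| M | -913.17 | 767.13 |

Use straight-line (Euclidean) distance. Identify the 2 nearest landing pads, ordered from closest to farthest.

Distances from (441.50, -552.01):
A: √((-665.25)² + (1947.50)²) = √(442557.5625 + 3792756.2500) = 2057.99 m
B: √((714.71)² + (480.05)²) = √(510810.3841 + 230448.0025) = 860.96 m
C: √((-1100.22)² + (1040.29)²) = √(1210484.0484 + 1082203.2841) = 1514.16 m
D: √((-102.16)² + (-412.84)²) = √(10436.6656 + 170436.8656) = 425.29 m
E: √((1117.76)² + (1979.39)²) = √(1249387.4176 + 3917984.7721) = 2273.19 m
F: √((447.24)² + (1494.38)²) = √(200023.6176 + 2233171.5844) = 1559.87 m
G: √((503.05)² + (1384.19)²) = √(253059.3025 + 1915981.9561) = 1472.77 m
H: √((251.02)² + (-626.83)²) = √(63011.0404 + 392915.8489) = 675.22 m
I: √((1103.08)² + (469.67)²) = √(1216785.4864 + 220589.9089) = 1198.91 m
J: √((-1342.23)² + (-755.57)²) = √(1801581.3729 + 570886.0249) = 1540.28 m
K: √((192.66)² + (1025.18)²) = √(37117.8756 + 1050994.0324) = 1043.13 m
L: √((1040.90)² + (325.51)²) = √(1083472.8100 + 105956.7601) = 1090.61 m
M: √((-1354.67)² + (1319.14)²) = √(1835130.8089 + 1740130.3396) = 1890.84 m
Sorted: D (425.29 m) < H (675.22 m) < B (860.96 m) < K (1043.13 m) < …

D, H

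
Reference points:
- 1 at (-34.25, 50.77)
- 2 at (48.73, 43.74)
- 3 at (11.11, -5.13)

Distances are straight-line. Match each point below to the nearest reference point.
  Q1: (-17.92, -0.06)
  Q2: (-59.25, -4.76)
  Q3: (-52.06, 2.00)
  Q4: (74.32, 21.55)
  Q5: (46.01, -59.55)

Q1 at (-17.92, -0.06):
  1: √((-16.33)² + (50.83)²) = √(266.6689 + 2583.6889) = 53.39
  2: √((66.65)² + (43.80)²) = √(4442.2225 + 1918.4400) = 79.75
  3: √((29.03)² + (-5.07)²) = √(842.7409 + 25.7049) = 29.47
  → nearest: 3 (29.47)
Q2 at (-59.25, -4.76):
  1: √((25.00)² + (55.53)²) = √(625.0000 + 3083.5809) = 60.90
  2: √((107.98)² + (48.50)²) = √(11659.6804 + 2352.2500) = 118.37
  3: √((70.36)² + (-0.37)²) = √(4950.5296 + 0.1369) = 70.36
  → nearest: 1 (60.90)
Q3 at (-52.06, 2.00):
  1: √((17.81)² + (48.77)²) = √(317.1961 + 2378.5129) = 51.92
  2: √((100.79)² + (41.74)²) = √(10158.6241 + 1742.2276) = 109.09
  3: √((63.17)² + (-7.13)²) = √(3990.4489 + 50.8369) = 63.57
  → nearest: 1 (51.92)
Q4 at (74.32, 21.55):
  1: √((-108.57)² + (29.22)²) = √(11787.4449 + 853.8084) = 112.43
  2: √((-25.59)² + (22.19)²) = √(654.8481 + 492.3961) = 33.87
  3: √((-63.21)² + (-26.68)²) = √(3995.5041 + 711.8224) = 68.61
  → nearest: 2 (33.87)
Q5 at (46.01, -59.55):
  1: √((-80.26)² + (110.32)²) = √(6441.6676 + 12170.5024) = 136.43
  2: √((2.72)² + (103.29)²) = √(7.3984 + 10668.8241) = 103.33
  3: √((-34.90)² + (54.42)²) = √(1218.0100 + 2961.5364) = 64.65
  → nearest: 3 (64.65)

Q1→3; Q2→1; Q3→1; Q4→2; Q5→3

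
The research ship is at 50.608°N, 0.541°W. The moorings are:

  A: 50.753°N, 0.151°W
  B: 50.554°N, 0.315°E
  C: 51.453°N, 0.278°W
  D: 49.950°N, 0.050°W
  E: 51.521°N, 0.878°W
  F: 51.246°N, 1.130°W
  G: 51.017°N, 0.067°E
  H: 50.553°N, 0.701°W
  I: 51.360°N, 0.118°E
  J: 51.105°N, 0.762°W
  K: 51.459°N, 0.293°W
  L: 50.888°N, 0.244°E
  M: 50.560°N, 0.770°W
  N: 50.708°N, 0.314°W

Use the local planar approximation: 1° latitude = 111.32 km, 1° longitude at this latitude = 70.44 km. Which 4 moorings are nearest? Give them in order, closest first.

H, M, N, A

Distances from 50.608°N, 0.541°W:
A: √((0.145·111.32)² + (0.390·70.44)²) = √(260.54479 + 754.68881) = 31.863 km
B: √((-0.054·111.32)² + (0.856·70.44)²) = √(36.13549 + 3635.68480) = 60.596 km
C: √((0.845·111.32)² + (0.263·70.44)²) = √(8848.29948 + 343.20230) = 95.872 km
D: √((-0.658·111.32)² + (0.491·70.44)²) = √(5365.35154 + 1196.19416) = 81.003 km
E: √((0.913·111.32)² + (-0.337·70.44)²) = √(10329.70575 + 563.50594) = 104.371 km
F: √((0.638·111.32)² + (-0.589·70.44)²) = √(5044.14721 + 1721.35040) = 82.253 km
G: √((0.409·111.32)² + (0.608·70.44)²) = √(2072.96997 + 1834.19647) = 62.507 km
H: √((-0.055·111.32)² + (-0.160·70.44)²) = √(37.48623 + 127.02192) = 12.826 km
I: √((0.752·111.32)² + (0.659·70.44)²) = √(7007.80610 + 2154.81269) = 95.722 km
J: √((0.497·111.32)² + (-0.221·70.44)²) = √(3060.97070 + 242.33896) = 57.474 km
K: √((0.851·111.32)² + (0.248·70.44)²) = √(8974.40192 + 305.17015) = 96.331 km
L: √((0.280·111.32)² + (0.785·70.44)²) = √(971.54396 + 3057.58126) = 63.475 km
M: √((-0.048·111.32)² + (-0.229·70.44)²) = √(28.55150 + 260.20142) = 16.993 km
N: √((0.100·111.32)² + (0.227·70.44)²) = √(123.92142 + 255.67626) = 19.483 km
Sorted: H (12.826 km) < M (16.993 km) < N (19.483 km) < A (31.863 km) < J (57.474 km) < B (60.596 km) < …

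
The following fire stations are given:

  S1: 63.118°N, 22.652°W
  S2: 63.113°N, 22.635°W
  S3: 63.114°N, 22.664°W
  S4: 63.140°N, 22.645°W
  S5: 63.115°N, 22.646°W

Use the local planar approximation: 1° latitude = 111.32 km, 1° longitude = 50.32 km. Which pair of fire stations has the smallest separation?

S1 and S5

Pairwise distances:
S1–S2: 1.021 km
S1–S3: 0.750 km
S1–S4: 2.474 km
S1–S5: 0.450 km
S2–S3: 1.464 km
S2–S4: 3.047 km
S2–S5: 0.597 km
S3–S4: 3.048 km
S3–S5: 0.913 km
S4–S5: 2.783 km
Closest pair: S1–S5 at 0.450 km.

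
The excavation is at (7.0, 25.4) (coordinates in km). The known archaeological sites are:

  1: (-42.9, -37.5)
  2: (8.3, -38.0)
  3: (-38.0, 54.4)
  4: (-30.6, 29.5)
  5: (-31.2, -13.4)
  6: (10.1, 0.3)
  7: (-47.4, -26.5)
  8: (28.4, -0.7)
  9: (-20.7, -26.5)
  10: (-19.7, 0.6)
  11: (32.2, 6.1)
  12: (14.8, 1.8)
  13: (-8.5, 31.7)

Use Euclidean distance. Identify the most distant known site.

1

Distances from (7.0, 25.4):
1: 80.3 km
2: 63.4 km
3: 53.5 km
4: 37.8 km
5: 54.4 km
6: 25.3 km
7: 75.2 km
8: 33.8 km
9: 58.8 km
10: 36.4 km
11: 31.7 km
12: 24.9 km
13: 16.7 km
Maximum: 1 at 80.3 km.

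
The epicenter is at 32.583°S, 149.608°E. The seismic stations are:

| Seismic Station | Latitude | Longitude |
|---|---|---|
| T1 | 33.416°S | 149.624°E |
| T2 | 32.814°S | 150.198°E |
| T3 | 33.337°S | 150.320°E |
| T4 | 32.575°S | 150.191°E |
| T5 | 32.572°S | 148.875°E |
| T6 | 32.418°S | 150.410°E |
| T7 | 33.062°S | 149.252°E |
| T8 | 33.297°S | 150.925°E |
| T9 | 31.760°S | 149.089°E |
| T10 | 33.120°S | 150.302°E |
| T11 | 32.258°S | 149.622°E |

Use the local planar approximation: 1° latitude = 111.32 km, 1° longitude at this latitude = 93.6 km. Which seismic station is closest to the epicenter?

T11

Distances from 32.583°S, 149.608°E:
T1: √((-0.833·111.32)² + (0.016·93.6)²) = √(8598.77130 + 2.24281) = 92.742 km
T2: √((-0.231·111.32)² + (0.590·93.6)²) = √(661.25711 + 3049.69018) = 60.918 km
T3: √((-0.754·111.32)² + (0.712·93.6)²) = √(7045.13123 + 4441.31611) = 107.175 km
T4: √((0.008·111.32)² + (0.583·93.6)²) = √(0.79310 + 2977.75393) = 54.576 km
T5: √((0.011·111.32)² + (-0.733·93.6)²) = √(1.49945 + 4707.16744) = 68.620 km
T6: √((0.165·111.32)² + (0.802·93.6)²) = √(337.37608 + 5635.08452) = 77.282 km
T7: √((-0.479·111.32)² + (-0.356·93.6)²) = √(2843.26554 + 1110.32903) = 62.878 km
T8: √((-0.714·111.32)² + (1.317·93.6)²) = √(6317.46463 + 15195.78875) = 146.674 km
T9: √((0.823·111.32)² + (-0.519·93.6)²) = √(8393.55742 + 2359.86095) = 103.699 km
T10: √((-0.537·111.32)² + (0.694·93.6)²) = √(3573.50971 + 4219.59373) = 88.279 km
T11: √((0.325·111.32)² + (0.014·93.6)²) = √(1308.92004 + 1.71715) = 36.203 km
Minimum: T11 at 36.203 km.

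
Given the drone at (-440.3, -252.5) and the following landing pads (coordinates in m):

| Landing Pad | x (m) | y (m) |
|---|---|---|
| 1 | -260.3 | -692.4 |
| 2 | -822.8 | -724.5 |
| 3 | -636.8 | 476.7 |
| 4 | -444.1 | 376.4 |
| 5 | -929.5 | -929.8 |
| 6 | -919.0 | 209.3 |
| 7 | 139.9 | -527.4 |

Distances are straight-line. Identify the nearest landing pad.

1

Distances from (-440.3, -252.5):
1: √((180.0)² + (-439.9)²) = √(32400.000 + 193512.010) = 475.3 m
2: √((-382.5)² + (-472.0)²) = √(146306.250 + 222784.000) = 607.5 m
3: √((-196.5)² + (729.2)²) = √(38612.250 + 531732.640) = 755.2 m
4: √((-3.8)² + (628.9)²) = √(14.440 + 395515.210) = 628.9 m
5: √((-489.2)² + (-677.3)²) = √(239316.640 + 458735.290) = 835.5 m
6: √((-478.7)² + (461.8)²) = √(229153.690 + 213259.240) = 665.1 m
7: √((580.2)² + (-274.9)²) = √(336632.040 + 75570.010) = 642.0 m
Minimum: 1 at 475.3 m.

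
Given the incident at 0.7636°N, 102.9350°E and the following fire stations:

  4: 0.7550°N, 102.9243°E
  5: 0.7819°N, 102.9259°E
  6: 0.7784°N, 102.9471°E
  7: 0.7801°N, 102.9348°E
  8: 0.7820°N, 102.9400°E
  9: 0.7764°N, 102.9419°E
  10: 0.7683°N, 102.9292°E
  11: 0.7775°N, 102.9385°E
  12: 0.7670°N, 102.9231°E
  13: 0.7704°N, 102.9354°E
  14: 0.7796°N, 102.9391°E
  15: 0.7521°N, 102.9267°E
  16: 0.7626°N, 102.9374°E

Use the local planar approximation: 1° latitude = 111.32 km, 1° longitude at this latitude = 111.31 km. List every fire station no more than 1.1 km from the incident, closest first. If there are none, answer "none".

16, 13, 10

Distances from 0.7636°N, 102.9350°E:
4: 1.5281 km
5: 2.2751 km
6: 2.1280 km
7: 1.8369 km
8: 2.1226 km
9: 1.6187 km
10: 0.8310 km
11: 1.5956 km
12: 1.3776 km
13: 0.7583 km
14: 1.8387 km
15: 1.5787 km
16: 0.2894 km
Threshold 1.1 km: 16 (0.2894 km), 13 (0.7583 km), 10 (0.8310 km) are within range.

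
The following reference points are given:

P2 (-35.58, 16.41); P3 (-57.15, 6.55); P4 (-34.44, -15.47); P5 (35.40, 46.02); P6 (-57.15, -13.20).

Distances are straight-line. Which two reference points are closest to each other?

P3 and P6

Pairwise distances:
P3–P6: √((0.00)² + (-19.75)²) = √(0.0000 + 390.0625) = 19.75
P4–P6: √((-22.71)² + (2.27)²) = √(515.7441 + 5.1529) = 22.82
P2–P3: √((-21.57)² + (-9.86)²) = √(465.2649 + 97.2196) = 23.72
P3–P4: √((22.71)² + (-22.02)²) = √(515.7441 + 484.8804) = 31.63
P2–P4: √((1.14)² + (-31.88)²) = √(1.2996 + 1016.3344) = 31.90
P2–P6: √((-21.57)² + (-29.61)²) = √(465.2649 + 876.7521) = 36.63
P2–P5: √((70.98)² + (29.61)²) = √(5038.1604 + 876.7521) = 76.91
P4–P5: √((69.84)² + (61.49)²) = √(4877.6256 + 3781.0201) = 93.05
P3–P5: √((92.55)² + (39.47)²) = √(8565.5025 + 1557.8809) = 100.62
P5–P6: √((-92.55)² + (-59.22)²) = √(8565.5025 + 3507.0084) = 109.87
Closest pair: P3–P6 at 19.75.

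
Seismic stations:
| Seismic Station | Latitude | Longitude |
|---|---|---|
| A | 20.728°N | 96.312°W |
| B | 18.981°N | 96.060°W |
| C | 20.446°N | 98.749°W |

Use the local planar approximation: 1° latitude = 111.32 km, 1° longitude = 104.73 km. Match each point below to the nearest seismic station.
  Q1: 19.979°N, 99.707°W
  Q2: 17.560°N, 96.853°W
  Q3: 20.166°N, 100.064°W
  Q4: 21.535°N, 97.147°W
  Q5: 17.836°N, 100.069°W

Q1 at 19.979°N, 99.707°W:
  A: √((0.749·111.32)² + (3.395·104.73)²) = √(6952.00428 + 126421.74025) = 365.204 km
  B: √((-0.998·111.32)² + (3.647·104.73)²) = √(12342.62340 + 145886.03931) = 397.780 km
  C: √((0.467·111.32)² + (0.958·104.73)²) = √(2702.58994 + 10066.37779) = 113.000 km
  → nearest: C (113.000 km)
Q2 at 17.560°N, 96.853°W:
  A: √((3.168·111.32)² + (0.541·104.73)²) = √(124370.31697 + 3210.23435) = 357.184 km
  B: √((1.421·111.32)² + (0.793·104.73)²) = √(25022.72201 + 6897.45033) = 178.662 km
  C: √((2.886·111.32)² + (-1.896·104.73)²) = √(103214.10448 + 39429.28239) = 377.682 km
  → nearest: B (178.662 km)
Q3 at 20.166°N, 100.064°W:
  A: √((0.562·111.32)² + (3.752·104.73)²) = √(3913.98382 + 154407.31337) = 397.896 km
  B: √((-1.185·111.32)² + (4.004·104.73)²) = √(17401.35616 + 175845.12983) = 439.598 km
  C: √((0.280·111.32)² + (1.315·104.73)²) = √(971.54396 + 18966.78463) = 141.203 km
  → nearest: C (141.203 km)
Q4 at 21.535°N, 97.147°W:
  A: √((-0.807·111.32)² + (0.835·104.73)²) = √(8070.37035 + 7647.42380) = 125.371 km
  B: √((-2.554·111.32)² + (1.087·104.73)²) = √(80832.90394 + 12959.88940) = 306.256 km
  C: √((-1.089·111.32)² + (-1.602·104.73)²) = √(14696.10191 + 28149.27608) = 206.991 km
  → nearest: A (125.371 km)
Q5 at 17.836°N, 100.069°W:
  A: √((2.892·111.32)² + (3.757·104.73)²) = √(103643.71527 + 154819.12093) = 508.392 km
  B: √((1.145·111.32)² + (4.009·104.73)²) = √(16246.40849 + 176284.57769) = 438.784 km
  C: √((2.610·111.32)² + (1.320·104.73)²) = √(84416.51324 + 19111.29294) = 321.757 km
  → nearest: C (321.757 km)

Q1→C; Q2→B; Q3→C; Q4→A; Q5→C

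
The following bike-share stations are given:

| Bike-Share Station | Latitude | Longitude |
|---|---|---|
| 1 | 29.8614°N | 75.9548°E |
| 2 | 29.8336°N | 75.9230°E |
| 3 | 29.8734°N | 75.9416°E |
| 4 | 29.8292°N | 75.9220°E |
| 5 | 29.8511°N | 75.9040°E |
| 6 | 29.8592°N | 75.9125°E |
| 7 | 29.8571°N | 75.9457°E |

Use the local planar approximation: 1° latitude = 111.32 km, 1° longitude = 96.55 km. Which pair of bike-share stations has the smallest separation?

Pairwise distances:
1–2: 4.3593 km
1–3: 1.8463 km
1–4: 4.7830 km
1–5: 5.0370 km
1–6: 4.0914 km
1–7: 1.0005 km
2–3: 4.7807 km
2–4: 0.4992 km
2–5: 2.6759 km
2–6: 3.0247 km
2–7: 3.4128 km
3–4: 5.2717 km
3–5: 4.3979 km
3–6: 3.2238 km
3–7: 1.8572 km
4–5: 2.9939 km
4–6: 3.4633 km
4–7: 3.8577 km
5–6: 1.2192 km
5–7: 4.0812 km
6–7: 3.2140 km
Closest pair: 2–4 at 0.4992 km.

2 and 4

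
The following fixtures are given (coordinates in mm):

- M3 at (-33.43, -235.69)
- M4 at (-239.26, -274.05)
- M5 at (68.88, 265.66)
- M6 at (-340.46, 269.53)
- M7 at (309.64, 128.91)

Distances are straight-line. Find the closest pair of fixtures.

Pairwise distances:
M3–M4: 209.37 mm
M5–M7: 276.89 mm
M5–M6: 409.36 mm
M3–M7: 500.63 mm
M3–M5: 511.68 mm
M4–M6: 552.92 mm
M3–M6: 591.20 mm
M4–M5: 621.48 mm
M6–M7: 665.13 mm
M4–M7: 680.93 mm
Closest pair: M3–M4 at 209.37 mm.

M3 and M4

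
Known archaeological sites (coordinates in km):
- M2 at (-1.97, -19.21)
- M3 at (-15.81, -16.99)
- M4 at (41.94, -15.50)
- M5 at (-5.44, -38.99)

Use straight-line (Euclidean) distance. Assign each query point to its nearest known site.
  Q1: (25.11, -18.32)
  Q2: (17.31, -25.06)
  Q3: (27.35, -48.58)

Q1→M4; Q2→M2; Q3→M5

Q1 at (25.11, -18.32):
  M2: √((-27.08)² + (-0.89)²) = √(733.3264 + 0.7921) = 27.09 km
  M3: √((-40.92)² + (1.33)²) = √(1674.4464 + 1.7689) = 40.94 km
  M4: √((16.83)² + (2.82)²) = √(283.2489 + 7.9524) = 17.06 km
  M5: √((-30.55)² + (-20.67)²) = √(933.3025 + 427.2489) = 36.89 km
  → nearest: M4 (17.06 km)
Q2 at (17.31, -25.06):
  M2: √((-19.28)² + (5.85)²) = √(371.7184 + 34.2225) = 20.15 km
  M3: √((-33.12)² + (8.07)²) = √(1096.9344 + 65.1249) = 34.09 km
  M4: √((24.63)² + (9.56)²) = √(606.6369 + 91.3936) = 26.42 km
  M5: √((-22.75)² + (-13.93)²) = √(517.5625 + 194.0449) = 26.68 km
  → nearest: M2 (20.15 km)
Q3 at (27.35, -48.58):
  M2: √((-29.32)² + (29.37)²) = √(859.6624 + 862.5969) = 41.50 km
  M3: √((-43.16)² + (31.59)²) = √(1862.7856 + 997.9281) = 53.49 km
  M4: √((14.59)² + (33.08)²) = √(212.8681 + 1094.2864) = 36.15 km
  M5: √((-32.79)² + (9.59)²) = √(1075.1841 + 91.9681) = 34.16 km
  → nearest: M5 (34.16 km)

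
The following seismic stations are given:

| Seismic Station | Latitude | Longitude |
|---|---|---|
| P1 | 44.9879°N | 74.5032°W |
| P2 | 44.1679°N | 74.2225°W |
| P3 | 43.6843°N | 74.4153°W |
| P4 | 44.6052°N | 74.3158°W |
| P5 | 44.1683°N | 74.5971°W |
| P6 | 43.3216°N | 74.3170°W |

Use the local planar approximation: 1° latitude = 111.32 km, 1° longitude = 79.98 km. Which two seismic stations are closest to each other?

P2 and P5

Pairwise distances:
P1–P2: √((-0.8200·111.32)² + (0.2807·79.98)²) = √(8332.476550 + 504.019832) = 94.0026 km
P1–P3: √((-1.3036·111.32)² + (0.0879·79.98)²) = √(21058.871711 + 49.424303) = 145.2869 km
P1–P4: √((-0.3827·111.32)² + (0.1874·79.98)²) = √(1814.944377 + 224.647698) = 45.1618 km
P1–P5: √((-0.8196·111.32)² + (-0.0939·79.98)²) = √(8324.349287 + 56.401932) = 91.5464 km
P1–P6: √((-1.6663·111.32)² + (0.1862·79.98)²) = √(34407.473492 + 221.779884) = 186.0894 km
P2–P3: √((-0.4836·111.32)² + (-0.1928·79.98)²) = √(2898.137455 + 237.780841) = 55.9993 km
P2–P4: √((0.4373·111.32)² + (-0.0933·79.98)²) = √(2369.765377 + 55.683444) = 49.2488 km
P2–P5: √((0.0004·111.32)² + (-0.3746·79.98)²) = √(0.001983 + 897.632040) = 29.9605 km
P2–P6: √((-0.8463·111.32)² + (-0.0945·79.98)²) = √(8875.545957 + 57.125027) = 94.5128 km
P3–P4: √((0.9209·111.32)² + (0.0995·79.98)²) = √(10509.240753 + 63.329923) = 102.8230 km
P3–P5: √((0.4840·111.32)² + (-0.1818·79.98)²) = √(2902.933710 + 211.422185) = 55.8064 km
P3–P6: √((-0.3627·111.32)² + (0.0983·79.98)²) = √(1630.202319 + 61.811579) = 41.1341 km
P4–P5: √((-0.4369·111.32)² + (-0.2813·79.98)²) = √(2365.432093 + 506.176833) = 53.5874 km
P4–P6: √((-1.2836·111.32)² + (-0.0012·79.98)²) = √(20417.652695 + 0.009211) = 142.8904 km
P5–P6: √((-0.8467·111.32)² + (0.2801·79.98)²) = √(8883.937916 + 501.867436) = 96.8804 km
Closest pair: P2–P5 at 29.9605 km.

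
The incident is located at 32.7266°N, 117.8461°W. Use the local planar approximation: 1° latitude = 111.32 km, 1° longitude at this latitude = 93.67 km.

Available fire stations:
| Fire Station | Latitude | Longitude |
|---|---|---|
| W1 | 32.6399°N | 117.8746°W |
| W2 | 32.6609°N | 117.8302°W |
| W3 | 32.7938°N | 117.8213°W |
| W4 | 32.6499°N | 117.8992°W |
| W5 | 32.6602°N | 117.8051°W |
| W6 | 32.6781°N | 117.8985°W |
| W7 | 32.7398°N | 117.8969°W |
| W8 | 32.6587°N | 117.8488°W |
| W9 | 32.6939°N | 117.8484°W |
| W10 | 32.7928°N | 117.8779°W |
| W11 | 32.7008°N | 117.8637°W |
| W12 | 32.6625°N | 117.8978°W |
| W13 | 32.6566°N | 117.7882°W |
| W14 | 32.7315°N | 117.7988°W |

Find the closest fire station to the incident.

W11

Distances from 32.7266°N, 117.8461°W:
W1: 10.0138 km
W2: 7.4638 km
W3: 7.8331 km
W4: 9.8813 km
W5: 8.3298 km
W6: 7.2966 km
W7: 4.9802 km
W8: 7.5629 km
W9: 3.6465 km
W10: 7.9486 km
W11: 3.3116 km
W12: 8.6238 km
W13: 9.4940 km
W14: 4.4640 km
Minimum: W11 at 3.3116 km.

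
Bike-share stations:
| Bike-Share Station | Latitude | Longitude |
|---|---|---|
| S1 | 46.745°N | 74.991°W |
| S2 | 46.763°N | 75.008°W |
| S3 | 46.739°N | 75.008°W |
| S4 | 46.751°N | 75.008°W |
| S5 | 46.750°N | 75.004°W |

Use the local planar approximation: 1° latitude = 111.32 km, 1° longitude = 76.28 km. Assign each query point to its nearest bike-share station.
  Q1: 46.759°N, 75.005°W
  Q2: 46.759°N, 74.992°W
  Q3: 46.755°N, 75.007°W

Q1 at 46.759°N, 75.005°W:
  S1: 1.889 km
  S2: 0.501 km
  S3: 2.238 km
  S4: 0.919 km
  S5: 1.005 km
  → nearest: S2 (0.501 km)
Q2 at 46.759°N, 74.992°W:
  S1: 1.560 km
  S2: 1.299 km
  S3: 2.539 km
  S4: 1.511 km
  S5: 1.357 km
  → nearest: S2 (1.299 km)
Q3 at 46.755°N, 75.007°W:
  S1: 1.652 km
  S2: 0.894 km
  S3: 1.783 km
  S4: 0.452 km
  S5: 0.602 km
  → nearest: S4 (0.452 km)

Q1→S2; Q2→S2; Q3→S4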